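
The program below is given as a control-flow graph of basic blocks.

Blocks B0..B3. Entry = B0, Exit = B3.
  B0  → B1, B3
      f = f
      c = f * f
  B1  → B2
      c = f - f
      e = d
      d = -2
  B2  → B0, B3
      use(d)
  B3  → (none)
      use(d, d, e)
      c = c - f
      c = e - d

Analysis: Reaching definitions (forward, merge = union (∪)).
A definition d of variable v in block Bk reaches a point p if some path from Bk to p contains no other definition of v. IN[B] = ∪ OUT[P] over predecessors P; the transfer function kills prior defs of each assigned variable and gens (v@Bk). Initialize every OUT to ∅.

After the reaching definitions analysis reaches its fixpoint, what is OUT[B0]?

Fixpoint table:
  B0:   IN={c@B1, d@B1, e@B1, f@B0}   OUT={c@B0, d@B1, e@B1, f@B0}
  B1:   IN={c@B0, d@B1, e@B1, f@B0}   OUT={c@B1, d@B1, e@B1, f@B0}
  B2:   IN={c@B1, d@B1, e@B1, f@B0}   OUT={c@B1, d@B1, e@B1, f@B0}
  B3:   IN={c@B0, c@B1, d@B1, e@B1, f@B0}   OUT={c@B3, d@B1, e@B1, f@B0}

Merge at B0 (entry node, so the boundary value {} is joined with the incoming edge(s)): IN[B0] = {} ⊔ OUT[B2] = {c@B1, d@B1, e@B1, f@B0}
Applying B0's transfer function to that IN value gives OUT[B0] (row B0 above).

Answer: {c@B0, d@B1, e@B1, f@B0}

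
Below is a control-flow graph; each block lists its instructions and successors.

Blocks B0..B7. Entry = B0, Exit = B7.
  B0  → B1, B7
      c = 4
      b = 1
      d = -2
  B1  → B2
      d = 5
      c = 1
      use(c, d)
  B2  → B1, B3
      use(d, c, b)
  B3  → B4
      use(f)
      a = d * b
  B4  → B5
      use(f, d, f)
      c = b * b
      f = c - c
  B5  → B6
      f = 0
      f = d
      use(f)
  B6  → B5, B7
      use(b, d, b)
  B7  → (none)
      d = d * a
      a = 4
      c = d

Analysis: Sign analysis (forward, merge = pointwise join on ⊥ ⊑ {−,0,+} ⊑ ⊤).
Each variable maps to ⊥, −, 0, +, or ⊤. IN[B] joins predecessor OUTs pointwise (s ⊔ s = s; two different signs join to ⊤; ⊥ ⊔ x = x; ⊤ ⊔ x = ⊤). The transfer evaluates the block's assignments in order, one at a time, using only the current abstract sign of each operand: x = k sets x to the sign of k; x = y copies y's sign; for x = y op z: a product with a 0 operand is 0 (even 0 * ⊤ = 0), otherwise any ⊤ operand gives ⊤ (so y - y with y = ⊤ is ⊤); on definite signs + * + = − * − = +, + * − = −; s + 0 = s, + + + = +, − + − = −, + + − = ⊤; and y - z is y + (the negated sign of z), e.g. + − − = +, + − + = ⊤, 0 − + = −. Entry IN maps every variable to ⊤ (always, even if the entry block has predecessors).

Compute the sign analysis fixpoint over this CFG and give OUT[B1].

Converged values:
  B0:  IN=(all ⊤)  OUT={b:+, c:+, d:-; rest ⊤}
  B1:  IN={b:+, c:+; rest ⊤}  OUT={b:+, c:+, d:+; rest ⊤}
  B2:  IN={b:+, c:+, d:+; rest ⊤}  OUT={b:+, c:+, d:+; rest ⊤}
  B3:  IN={b:+, c:+, d:+; rest ⊤}  OUT={a:+, b:+, c:+, d:+; rest ⊤}
  B4:  IN={a:+, b:+, c:+, d:+; rest ⊤}  OUT={a:+, b:+, c:+, d:+; rest ⊤}
  B5:  IN={a:+, b:+, c:+, d:+; rest ⊤}  OUT={a:+, b:+, c:+, d:+, f:+; rest ⊤}
  B6:  IN={a:+, b:+, c:+, d:+, f:+; rest ⊤}  OUT={a:+, b:+, c:+, d:+, f:+; rest ⊤}
  B7:  IN={b:+, c:+; rest ⊤}  OUT={a:+, b:+; rest ⊤}

Merge at B1: IN[B1] = OUT[B0] ⊔ OUT[B2] = {a: ⊤, b: +, c: +, d: ⊤, e: ⊤, f: ⊤}
Applying B1's transfer function to that IN value gives OUT[B1] (row B1 above).

Answer: {a: ⊤, b: +, c: +, d: +, e: ⊤, f: ⊤}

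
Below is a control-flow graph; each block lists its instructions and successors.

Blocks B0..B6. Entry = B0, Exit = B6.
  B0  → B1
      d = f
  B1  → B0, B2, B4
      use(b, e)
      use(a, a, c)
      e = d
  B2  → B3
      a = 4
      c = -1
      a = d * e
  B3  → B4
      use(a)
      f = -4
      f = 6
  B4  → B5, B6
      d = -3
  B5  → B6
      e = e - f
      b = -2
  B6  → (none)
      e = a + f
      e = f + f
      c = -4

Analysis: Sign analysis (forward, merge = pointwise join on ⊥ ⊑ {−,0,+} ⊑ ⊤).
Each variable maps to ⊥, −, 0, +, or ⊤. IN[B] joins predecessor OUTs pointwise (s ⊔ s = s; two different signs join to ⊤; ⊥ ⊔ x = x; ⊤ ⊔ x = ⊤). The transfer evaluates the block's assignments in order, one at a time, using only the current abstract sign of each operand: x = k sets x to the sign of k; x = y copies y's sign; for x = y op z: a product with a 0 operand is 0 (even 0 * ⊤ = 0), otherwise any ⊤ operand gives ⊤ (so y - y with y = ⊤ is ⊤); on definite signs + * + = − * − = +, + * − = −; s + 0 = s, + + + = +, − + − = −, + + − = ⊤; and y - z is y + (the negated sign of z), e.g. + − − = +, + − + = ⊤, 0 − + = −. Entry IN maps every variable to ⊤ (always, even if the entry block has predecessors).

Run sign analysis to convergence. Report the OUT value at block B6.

Answer: {a: ⊤, b: ⊤, c: -, d: -, e: ⊤, f: ⊤}

Trace:
Converged values:
  B0:   IN=(all ⊤)   OUT=(all ⊤)
  B1:   IN=(all ⊤)   OUT=(all ⊤)
  B2:   IN=(all ⊤)   OUT={c:-; rest ⊤}
  B3:   IN={c:-; rest ⊤}   OUT={c:-, f:+; rest ⊤}
  B4:   IN=(all ⊤)   OUT={d:-; rest ⊤}
  B5:   IN={d:-; rest ⊤}   OUT={b:-, d:-; rest ⊤}
  B6:   IN={d:-; rest ⊤}   OUT={c:-, d:-; rest ⊤}

Merge at B6: IN[B6] = OUT[B4] ⊔ OUT[B5] = {a: ⊤, b: ⊤, c: ⊤, d: -, e: ⊤, f: ⊤}
Applying B6's transfer function to that IN value gives OUT[B6] (row B6 above).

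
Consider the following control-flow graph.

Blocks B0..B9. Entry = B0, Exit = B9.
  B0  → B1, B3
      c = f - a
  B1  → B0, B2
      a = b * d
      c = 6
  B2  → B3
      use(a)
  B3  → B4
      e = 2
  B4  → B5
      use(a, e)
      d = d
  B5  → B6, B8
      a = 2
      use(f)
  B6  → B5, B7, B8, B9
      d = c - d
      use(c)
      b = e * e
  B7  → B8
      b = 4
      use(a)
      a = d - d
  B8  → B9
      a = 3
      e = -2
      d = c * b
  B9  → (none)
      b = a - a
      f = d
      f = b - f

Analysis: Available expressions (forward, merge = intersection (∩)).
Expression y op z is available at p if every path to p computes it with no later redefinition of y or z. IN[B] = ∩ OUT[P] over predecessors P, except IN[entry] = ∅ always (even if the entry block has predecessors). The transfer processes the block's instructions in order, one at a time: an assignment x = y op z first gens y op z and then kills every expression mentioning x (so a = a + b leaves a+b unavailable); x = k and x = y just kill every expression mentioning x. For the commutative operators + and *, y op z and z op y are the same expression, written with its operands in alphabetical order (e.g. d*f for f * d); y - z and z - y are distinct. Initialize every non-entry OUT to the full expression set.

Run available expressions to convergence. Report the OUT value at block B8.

Converged values:
  B0:  IN={}  OUT={f-a}
  B1:  IN={f-a}  OUT={b*d}
  B2:  IN={b*d}  OUT={b*d}
  B3:  IN={}  OUT={}
  B4:  IN={}  OUT={}
  B5:  IN={}  OUT={}
  B6:  IN={}  OUT={e*e}
  B7:  IN={e*e}  OUT={d-d, e*e}
  B8:  IN={}  OUT={b*c}
  B9:  IN={}  OUT={a-a}

Merge at B8: IN[B8] = OUT[B5] ∩ OUT[B6] ∩ OUT[B7] = {}
Applying B8's transfer function to that IN value gives OUT[B8] (row B8 above).

Answer: {b*c}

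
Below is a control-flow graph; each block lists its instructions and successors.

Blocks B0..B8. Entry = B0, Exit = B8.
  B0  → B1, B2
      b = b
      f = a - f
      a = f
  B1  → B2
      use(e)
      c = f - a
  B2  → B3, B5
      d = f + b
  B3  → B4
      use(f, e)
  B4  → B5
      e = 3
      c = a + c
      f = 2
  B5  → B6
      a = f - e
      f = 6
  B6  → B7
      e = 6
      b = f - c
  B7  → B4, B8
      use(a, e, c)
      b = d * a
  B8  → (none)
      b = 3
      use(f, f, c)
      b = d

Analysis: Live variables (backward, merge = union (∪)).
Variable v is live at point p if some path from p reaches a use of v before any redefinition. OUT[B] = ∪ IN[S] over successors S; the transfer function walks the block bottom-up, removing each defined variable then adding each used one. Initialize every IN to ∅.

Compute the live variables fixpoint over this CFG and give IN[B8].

Answer: {c, d, f}

Derivation:
Fixpoint table:
  B0: | IN={a, b, c, e, f} | OUT={a, b, c, e, f}
  B1: | IN={a, b, e, f} | OUT={a, b, c, e, f}
  B2: | IN={a, b, c, e, f} | OUT={a, c, d, e, f}
  B3: | IN={a, c, d, e, f} | OUT={a, c, d}
  B4: | IN={a, c, d} | OUT={c, d, e, f}
  B5: | IN={c, d, e, f} | OUT={a, c, d, f}
  B6: | IN={a, c, d, f} | OUT={a, c, d, e, f}
  B7: | IN={a, c, d, e, f} | OUT={a, c, d, f}
  B8: | IN={c, d, f} | OUT={}

B8 is the boundary node: OUT[B8] = {}
Applying B8's transfer function to that OUT value gives IN[B8] (row B8 above).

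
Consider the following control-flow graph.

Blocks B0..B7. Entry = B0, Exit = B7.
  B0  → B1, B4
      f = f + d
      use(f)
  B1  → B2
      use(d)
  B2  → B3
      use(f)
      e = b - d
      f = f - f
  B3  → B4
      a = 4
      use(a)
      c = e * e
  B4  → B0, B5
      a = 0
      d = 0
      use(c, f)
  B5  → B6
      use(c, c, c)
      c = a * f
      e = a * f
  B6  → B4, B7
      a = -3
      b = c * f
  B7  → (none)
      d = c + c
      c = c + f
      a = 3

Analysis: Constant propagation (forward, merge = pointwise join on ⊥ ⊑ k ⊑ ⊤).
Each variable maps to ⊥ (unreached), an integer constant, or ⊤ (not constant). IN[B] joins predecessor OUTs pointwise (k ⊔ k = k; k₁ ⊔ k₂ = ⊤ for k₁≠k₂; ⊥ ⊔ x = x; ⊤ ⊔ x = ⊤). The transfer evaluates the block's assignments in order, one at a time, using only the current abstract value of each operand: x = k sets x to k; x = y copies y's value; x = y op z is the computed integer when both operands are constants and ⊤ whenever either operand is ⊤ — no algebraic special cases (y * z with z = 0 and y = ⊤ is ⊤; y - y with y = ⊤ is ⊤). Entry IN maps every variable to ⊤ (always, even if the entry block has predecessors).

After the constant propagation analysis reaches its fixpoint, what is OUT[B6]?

Converged values:
  B0:   IN=(all ⊤)   OUT=(all ⊤)
  B1:   IN=(all ⊤)   OUT=(all ⊤)
  B2:   IN=(all ⊤)   OUT=(all ⊤)
  B3:   IN=(all ⊤)   OUT={a:4; rest ⊤}
  B4:   IN=(all ⊤)   OUT={a:0, d:0; rest ⊤}
  B5:   IN={a:0, d:0; rest ⊤}   OUT={a:0, d:0; rest ⊤}
  B6:   IN={a:0, d:0; rest ⊤}   OUT={a:-3, d:0; rest ⊤}
  B7:   IN={a:-3, d:0; rest ⊤}   OUT={a:3; rest ⊤}

Merge at B6: IN[B6] = OUT[B5] = {a: 0, b: ⊤, c: ⊤, d: 0, e: ⊤, f: ⊤}
Applying B6's transfer function to that IN value gives OUT[B6] (row B6 above).

Answer: {a: -3, b: ⊤, c: ⊤, d: 0, e: ⊤, f: ⊤}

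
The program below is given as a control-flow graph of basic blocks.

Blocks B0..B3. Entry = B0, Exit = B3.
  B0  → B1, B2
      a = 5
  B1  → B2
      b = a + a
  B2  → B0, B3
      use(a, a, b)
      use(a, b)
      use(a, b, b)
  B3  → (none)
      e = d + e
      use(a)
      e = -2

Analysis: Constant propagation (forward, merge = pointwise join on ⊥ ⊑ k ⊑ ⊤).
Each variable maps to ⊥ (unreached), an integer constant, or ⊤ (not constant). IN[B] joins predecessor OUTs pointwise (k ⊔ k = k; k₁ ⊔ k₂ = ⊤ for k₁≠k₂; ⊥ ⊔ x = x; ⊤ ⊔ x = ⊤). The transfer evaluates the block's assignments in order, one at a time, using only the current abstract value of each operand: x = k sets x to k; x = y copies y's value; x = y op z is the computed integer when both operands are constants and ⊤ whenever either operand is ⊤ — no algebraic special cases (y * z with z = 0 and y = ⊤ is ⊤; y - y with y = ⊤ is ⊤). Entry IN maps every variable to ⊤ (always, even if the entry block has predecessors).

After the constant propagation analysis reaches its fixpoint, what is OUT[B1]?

Answer: {a: 5, b: 10, c: ⊤, d: ⊤, e: ⊤, f: ⊤}

Working:
Converged values:
  B0: | IN=(all ⊤) | OUT={a:5; rest ⊤}
  B1: | IN={a:5; rest ⊤} | OUT={a:5, b:10; rest ⊤}
  B2: | IN={a:5; rest ⊤} | OUT={a:5; rest ⊤}
  B3: | IN={a:5; rest ⊤} | OUT={a:5, e:-2; rest ⊤}

Merge at B1: IN[B1] = OUT[B0] = {a: 5, b: ⊤, c: ⊤, d: ⊤, e: ⊤, f: ⊤}
Applying B1's transfer function to that IN value gives OUT[B1] (row B1 above).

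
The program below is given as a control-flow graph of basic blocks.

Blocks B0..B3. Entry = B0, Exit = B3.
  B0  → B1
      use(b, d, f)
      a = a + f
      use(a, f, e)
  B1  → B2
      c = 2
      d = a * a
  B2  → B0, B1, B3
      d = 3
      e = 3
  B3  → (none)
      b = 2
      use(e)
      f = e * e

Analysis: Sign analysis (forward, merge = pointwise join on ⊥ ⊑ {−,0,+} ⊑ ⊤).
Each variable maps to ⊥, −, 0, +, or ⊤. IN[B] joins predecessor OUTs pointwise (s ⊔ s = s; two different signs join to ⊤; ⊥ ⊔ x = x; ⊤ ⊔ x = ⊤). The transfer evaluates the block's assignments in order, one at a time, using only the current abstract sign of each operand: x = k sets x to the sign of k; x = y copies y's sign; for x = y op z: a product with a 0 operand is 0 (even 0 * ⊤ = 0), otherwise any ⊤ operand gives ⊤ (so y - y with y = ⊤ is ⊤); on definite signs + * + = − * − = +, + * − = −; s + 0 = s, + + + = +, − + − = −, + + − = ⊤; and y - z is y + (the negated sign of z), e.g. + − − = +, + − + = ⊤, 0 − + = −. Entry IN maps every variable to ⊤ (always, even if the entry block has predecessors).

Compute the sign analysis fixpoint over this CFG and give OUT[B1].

Answer: {a: ⊤, b: ⊤, c: +, d: ⊤, e: ⊤, f: ⊤}

Working:
Fixpoint table:
  B0:   IN=(all ⊤)   OUT=(all ⊤)
  B1:   IN=(all ⊤)   OUT={c:+; rest ⊤}
  B2:   IN={c:+; rest ⊤}   OUT={c:+, d:+, e:+; rest ⊤}
  B3:   IN={c:+, d:+, e:+; rest ⊤}   OUT={b:+, c:+, d:+, e:+, f:+; rest ⊤}

Merge at B1: IN[B1] = OUT[B0] ⊔ OUT[B2] = {a: ⊤, b: ⊤, c: ⊤, d: ⊤, e: ⊤, f: ⊤}
Applying B1's transfer function to that IN value gives OUT[B1] (row B1 above).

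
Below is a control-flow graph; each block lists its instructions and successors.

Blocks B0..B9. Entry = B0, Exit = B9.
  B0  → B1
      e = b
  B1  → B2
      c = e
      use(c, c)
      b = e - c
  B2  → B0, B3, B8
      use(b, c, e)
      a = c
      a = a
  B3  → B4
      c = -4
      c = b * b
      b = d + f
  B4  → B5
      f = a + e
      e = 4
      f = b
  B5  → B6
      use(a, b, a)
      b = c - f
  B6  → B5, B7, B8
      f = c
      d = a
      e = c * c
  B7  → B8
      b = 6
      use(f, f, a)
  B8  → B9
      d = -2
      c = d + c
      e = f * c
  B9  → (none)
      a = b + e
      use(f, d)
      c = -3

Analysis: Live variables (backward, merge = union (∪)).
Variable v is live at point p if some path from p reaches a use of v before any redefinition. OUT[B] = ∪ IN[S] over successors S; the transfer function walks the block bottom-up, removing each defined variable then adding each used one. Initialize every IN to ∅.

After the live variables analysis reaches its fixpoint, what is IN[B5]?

Fixpoint table:
  B0:   IN={b, d, f}   OUT={d, e, f}
  B1:   IN={d, e, f}   OUT={b, c, d, e, f}
  B2:   IN={b, c, d, e, f}   OUT={a, b, c, d, e, f}
  B3:   IN={a, b, d, e, f}   OUT={a, b, c, e}
  B4:   IN={a, b, c, e}   OUT={a, b, c, f}
  B5:   IN={a, b, c, f}   OUT={a, b, c}
  B6:   IN={a, b, c}   OUT={a, b, c, f}
  B7:   IN={a, c, f}   OUT={b, c, f}
  B8:   IN={b, c, f}   OUT={b, d, e, f}
  B9:   IN={b, d, e, f}   OUT={}

Merge at B5: OUT[B5] = IN[B6] = {a, b, c}
Applying B5's transfer function to that OUT value gives IN[B5] (row B5 above).

Answer: {a, b, c, f}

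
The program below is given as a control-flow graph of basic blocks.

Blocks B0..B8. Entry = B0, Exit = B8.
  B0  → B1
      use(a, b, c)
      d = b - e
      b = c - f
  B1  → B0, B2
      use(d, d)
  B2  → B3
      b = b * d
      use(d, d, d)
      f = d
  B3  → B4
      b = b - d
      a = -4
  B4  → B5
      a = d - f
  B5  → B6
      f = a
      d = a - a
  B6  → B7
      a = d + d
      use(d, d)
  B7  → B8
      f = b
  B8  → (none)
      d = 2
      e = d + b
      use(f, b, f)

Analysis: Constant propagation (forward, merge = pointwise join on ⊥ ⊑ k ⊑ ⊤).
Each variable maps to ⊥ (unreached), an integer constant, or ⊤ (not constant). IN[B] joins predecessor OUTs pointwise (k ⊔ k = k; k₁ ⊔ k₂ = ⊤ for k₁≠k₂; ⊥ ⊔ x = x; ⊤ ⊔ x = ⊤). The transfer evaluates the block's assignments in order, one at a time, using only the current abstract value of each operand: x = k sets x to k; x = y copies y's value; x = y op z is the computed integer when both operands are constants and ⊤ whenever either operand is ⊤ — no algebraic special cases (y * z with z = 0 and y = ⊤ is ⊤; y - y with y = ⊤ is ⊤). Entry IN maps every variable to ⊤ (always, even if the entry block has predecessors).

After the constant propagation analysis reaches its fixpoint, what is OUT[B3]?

Answer: {a: -4, b: ⊤, c: ⊤, d: ⊤, e: ⊤, f: ⊤}

Trace:
Converged values:
  B0:   IN=(all ⊤)   OUT=(all ⊤)
  B1:   IN=(all ⊤)   OUT=(all ⊤)
  B2:   IN=(all ⊤)   OUT=(all ⊤)
  B3:   IN=(all ⊤)   OUT={a:-4; rest ⊤}
  B4:   IN={a:-4; rest ⊤}   OUT=(all ⊤)
  B5:   IN=(all ⊤)   OUT=(all ⊤)
  B6:   IN=(all ⊤)   OUT=(all ⊤)
  B7:   IN=(all ⊤)   OUT=(all ⊤)
  B8:   IN=(all ⊤)   OUT={d:2; rest ⊤}

Merge at B3: IN[B3] = OUT[B2] = {a: ⊤, b: ⊤, c: ⊤, d: ⊤, e: ⊤, f: ⊤}
Applying B3's transfer function to that IN value gives OUT[B3] (row B3 above).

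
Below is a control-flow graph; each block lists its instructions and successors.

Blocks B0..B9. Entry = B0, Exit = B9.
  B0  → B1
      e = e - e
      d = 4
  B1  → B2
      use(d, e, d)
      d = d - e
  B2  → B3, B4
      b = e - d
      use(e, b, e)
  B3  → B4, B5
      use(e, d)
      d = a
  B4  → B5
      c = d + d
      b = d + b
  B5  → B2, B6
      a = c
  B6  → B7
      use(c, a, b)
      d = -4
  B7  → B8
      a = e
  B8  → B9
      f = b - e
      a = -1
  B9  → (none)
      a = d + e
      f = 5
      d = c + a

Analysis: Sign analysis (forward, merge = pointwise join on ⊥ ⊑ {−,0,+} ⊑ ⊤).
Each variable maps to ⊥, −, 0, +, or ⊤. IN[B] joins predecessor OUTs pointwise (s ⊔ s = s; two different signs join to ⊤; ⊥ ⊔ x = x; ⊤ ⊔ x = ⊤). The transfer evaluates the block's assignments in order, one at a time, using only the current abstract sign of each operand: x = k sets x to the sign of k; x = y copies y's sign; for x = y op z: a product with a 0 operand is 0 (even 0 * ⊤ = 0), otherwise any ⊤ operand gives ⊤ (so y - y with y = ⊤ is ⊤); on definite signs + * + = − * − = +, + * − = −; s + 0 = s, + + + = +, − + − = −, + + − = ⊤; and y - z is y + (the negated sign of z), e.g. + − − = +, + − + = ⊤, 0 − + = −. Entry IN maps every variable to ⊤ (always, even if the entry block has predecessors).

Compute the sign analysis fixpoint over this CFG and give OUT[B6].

Answer: {a: ⊤, b: ⊤, c: ⊤, d: -, e: ⊤, f: ⊤}

Working:
Converged values:
  B0:   IN=(all ⊤)   OUT={d:+; rest ⊤}
  B1:   IN={d:+; rest ⊤}   OUT=(all ⊤)
  B2:   IN=(all ⊤)   OUT=(all ⊤)
  B3:   IN=(all ⊤)   OUT=(all ⊤)
  B4:   IN=(all ⊤)   OUT=(all ⊤)
  B5:   IN=(all ⊤)   OUT=(all ⊤)
  B6:   IN=(all ⊤)   OUT={d:-; rest ⊤}
  B7:   IN={d:-; rest ⊤}   OUT={d:-; rest ⊤}
  B8:   IN={d:-; rest ⊤}   OUT={a:-, d:-; rest ⊤}
  B9:   IN={a:-, d:-; rest ⊤}   OUT={f:+; rest ⊤}

Merge at B6: IN[B6] = OUT[B5] = {a: ⊤, b: ⊤, c: ⊤, d: ⊤, e: ⊤, f: ⊤}
Applying B6's transfer function to that IN value gives OUT[B6] (row B6 above).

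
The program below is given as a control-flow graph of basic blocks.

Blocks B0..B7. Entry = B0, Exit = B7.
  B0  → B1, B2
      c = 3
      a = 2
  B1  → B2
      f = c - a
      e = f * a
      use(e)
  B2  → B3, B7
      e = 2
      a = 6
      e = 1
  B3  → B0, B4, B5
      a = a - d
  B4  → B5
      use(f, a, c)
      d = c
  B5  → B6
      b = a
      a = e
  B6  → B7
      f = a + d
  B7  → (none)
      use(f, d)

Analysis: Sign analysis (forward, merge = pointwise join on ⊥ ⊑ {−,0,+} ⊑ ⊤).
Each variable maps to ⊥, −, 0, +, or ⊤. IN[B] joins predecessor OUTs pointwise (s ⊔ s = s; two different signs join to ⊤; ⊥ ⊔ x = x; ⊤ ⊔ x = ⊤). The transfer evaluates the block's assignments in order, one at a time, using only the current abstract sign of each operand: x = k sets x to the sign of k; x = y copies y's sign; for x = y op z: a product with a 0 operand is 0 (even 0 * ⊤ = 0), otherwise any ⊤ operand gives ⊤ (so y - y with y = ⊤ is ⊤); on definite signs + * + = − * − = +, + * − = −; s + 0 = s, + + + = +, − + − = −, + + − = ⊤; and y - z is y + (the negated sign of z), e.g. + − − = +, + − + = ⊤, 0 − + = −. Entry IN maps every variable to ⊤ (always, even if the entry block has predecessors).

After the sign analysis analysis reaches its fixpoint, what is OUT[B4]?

Converged values:
  B0:   IN=(all ⊤)   OUT={a:+, c:+; rest ⊤}
  B1:   IN={a:+, c:+; rest ⊤}   OUT={a:+, c:+; rest ⊤}
  B2:   IN={a:+, c:+; rest ⊤}   OUT={a:+, c:+, e:+; rest ⊤}
  B3:   IN={a:+, c:+, e:+; rest ⊤}   OUT={c:+, e:+; rest ⊤}
  B4:   IN={c:+, e:+; rest ⊤}   OUT={c:+, d:+, e:+; rest ⊤}
  B5:   IN={c:+, e:+; rest ⊤}   OUT={a:+, c:+, e:+; rest ⊤}
  B6:   IN={a:+, c:+, e:+; rest ⊤}   OUT={a:+, c:+, e:+; rest ⊤}
  B7:   IN={a:+, c:+, e:+; rest ⊤}   OUT={a:+, c:+, e:+; rest ⊤}

Merge at B4: IN[B4] = OUT[B3] = {a: ⊤, b: ⊤, c: +, d: ⊤, e: +, f: ⊤}
Applying B4's transfer function to that IN value gives OUT[B4] (row B4 above).

Answer: {a: ⊤, b: ⊤, c: +, d: +, e: +, f: ⊤}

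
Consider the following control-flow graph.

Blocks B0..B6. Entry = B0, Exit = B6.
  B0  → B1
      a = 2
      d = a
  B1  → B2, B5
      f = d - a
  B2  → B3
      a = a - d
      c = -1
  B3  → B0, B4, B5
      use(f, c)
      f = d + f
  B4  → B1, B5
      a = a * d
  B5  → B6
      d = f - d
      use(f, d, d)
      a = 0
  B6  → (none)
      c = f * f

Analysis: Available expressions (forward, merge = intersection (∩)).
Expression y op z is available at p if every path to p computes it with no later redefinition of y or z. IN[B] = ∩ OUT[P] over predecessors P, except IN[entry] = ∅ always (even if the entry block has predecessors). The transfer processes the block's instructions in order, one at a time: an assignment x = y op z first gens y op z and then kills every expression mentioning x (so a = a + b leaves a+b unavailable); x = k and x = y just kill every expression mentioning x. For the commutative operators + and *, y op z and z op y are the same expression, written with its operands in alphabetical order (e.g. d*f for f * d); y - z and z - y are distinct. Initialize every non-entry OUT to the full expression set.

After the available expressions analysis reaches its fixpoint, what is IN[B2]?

Per-block solution:
  B0:   IN={}   OUT={}
  B1:   IN={}   OUT={d-a}
  B2:   IN={d-a}   OUT={}
  B3:   IN={}   OUT={}
  B4:   IN={}   OUT={}
  B5:   IN={}   OUT={}
  B6:   IN={}   OUT={f*f}

Merge at B2: IN[B2] = OUT[B1] = {d-a}

Answer: {d-a}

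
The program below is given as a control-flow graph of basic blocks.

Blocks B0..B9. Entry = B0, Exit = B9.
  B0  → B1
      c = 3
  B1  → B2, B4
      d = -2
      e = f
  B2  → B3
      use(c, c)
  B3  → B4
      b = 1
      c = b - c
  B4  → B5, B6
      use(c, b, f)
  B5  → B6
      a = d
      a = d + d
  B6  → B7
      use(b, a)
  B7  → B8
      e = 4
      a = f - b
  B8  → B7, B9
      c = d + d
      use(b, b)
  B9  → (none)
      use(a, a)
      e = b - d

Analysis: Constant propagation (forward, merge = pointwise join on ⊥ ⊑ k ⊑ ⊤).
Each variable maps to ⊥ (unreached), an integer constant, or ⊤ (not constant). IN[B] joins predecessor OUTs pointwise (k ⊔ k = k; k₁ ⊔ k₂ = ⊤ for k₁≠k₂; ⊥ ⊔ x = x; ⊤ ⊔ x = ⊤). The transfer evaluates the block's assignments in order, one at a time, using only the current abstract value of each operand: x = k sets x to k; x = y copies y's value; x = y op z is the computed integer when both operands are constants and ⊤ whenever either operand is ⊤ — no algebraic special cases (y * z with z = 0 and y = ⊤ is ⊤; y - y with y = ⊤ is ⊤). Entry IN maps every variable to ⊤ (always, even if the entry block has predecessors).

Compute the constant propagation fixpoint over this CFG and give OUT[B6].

Per-block solution:
  B0: | IN=(all ⊤) | OUT={c:3; rest ⊤}
  B1: | IN={c:3; rest ⊤} | OUT={c:3, d:-2; rest ⊤}
  B2: | IN={c:3, d:-2; rest ⊤} | OUT={c:3, d:-2; rest ⊤}
  B3: | IN={c:3, d:-2; rest ⊤} | OUT={b:1, c:-2, d:-2; rest ⊤}
  B4: | IN={d:-2; rest ⊤} | OUT={d:-2; rest ⊤}
  B5: | IN={d:-2; rest ⊤} | OUT={a:-4, d:-2; rest ⊤}
  B6: | IN={d:-2; rest ⊤} | OUT={d:-2; rest ⊤}
  B7: | IN={d:-2; rest ⊤} | OUT={d:-2, e:4; rest ⊤}
  B8: | IN={d:-2, e:4; rest ⊤} | OUT={c:-4, d:-2, e:4; rest ⊤}
  B9: | IN={c:-4, d:-2, e:4; rest ⊤} | OUT={c:-4, d:-2; rest ⊤}

Merge at B6: IN[B6] = OUT[B4] ⊔ OUT[B5] = {a: ⊤, b: ⊤, c: ⊤, d: -2, e: ⊤, f: ⊤}
Applying B6's transfer function to that IN value gives OUT[B6] (row B6 above).

Answer: {a: ⊤, b: ⊤, c: ⊤, d: -2, e: ⊤, f: ⊤}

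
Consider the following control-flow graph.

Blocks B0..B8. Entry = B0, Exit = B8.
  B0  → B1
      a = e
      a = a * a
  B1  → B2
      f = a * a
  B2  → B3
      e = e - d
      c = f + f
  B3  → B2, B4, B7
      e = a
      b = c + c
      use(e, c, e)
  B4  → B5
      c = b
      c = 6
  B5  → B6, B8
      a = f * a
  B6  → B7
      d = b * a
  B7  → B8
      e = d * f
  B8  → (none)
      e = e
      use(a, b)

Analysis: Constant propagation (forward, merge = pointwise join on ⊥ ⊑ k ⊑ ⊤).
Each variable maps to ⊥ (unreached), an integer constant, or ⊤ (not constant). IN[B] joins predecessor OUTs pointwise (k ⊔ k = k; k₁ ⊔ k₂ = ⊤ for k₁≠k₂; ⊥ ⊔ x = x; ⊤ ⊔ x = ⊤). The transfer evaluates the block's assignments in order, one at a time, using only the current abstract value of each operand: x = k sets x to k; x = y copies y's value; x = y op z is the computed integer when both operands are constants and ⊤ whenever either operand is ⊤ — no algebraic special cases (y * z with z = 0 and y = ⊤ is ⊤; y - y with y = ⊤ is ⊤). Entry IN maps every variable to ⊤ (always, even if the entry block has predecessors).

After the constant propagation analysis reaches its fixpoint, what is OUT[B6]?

Answer: {a: ⊤, b: ⊤, c: 6, d: ⊤, e: ⊤, f: ⊤}

Derivation:
Fixpoint table:
  B0:   IN=(all ⊤)   OUT=(all ⊤)
  B1:   IN=(all ⊤)   OUT=(all ⊤)
  B2:   IN=(all ⊤)   OUT=(all ⊤)
  B3:   IN=(all ⊤)   OUT=(all ⊤)
  B4:   IN=(all ⊤)   OUT={c:6; rest ⊤}
  B5:   IN={c:6; rest ⊤}   OUT={c:6; rest ⊤}
  B6:   IN={c:6; rest ⊤}   OUT={c:6; rest ⊤}
  B7:   IN=(all ⊤)   OUT=(all ⊤)
  B8:   IN=(all ⊤)   OUT=(all ⊤)

Merge at B6: IN[B6] = OUT[B5] = {a: ⊤, b: ⊤, c: 6, d: ⊤, e: ⊤, f: ⊤}
Applying B6's transfer function to that IN value gives OUT[B6] (row B6 above).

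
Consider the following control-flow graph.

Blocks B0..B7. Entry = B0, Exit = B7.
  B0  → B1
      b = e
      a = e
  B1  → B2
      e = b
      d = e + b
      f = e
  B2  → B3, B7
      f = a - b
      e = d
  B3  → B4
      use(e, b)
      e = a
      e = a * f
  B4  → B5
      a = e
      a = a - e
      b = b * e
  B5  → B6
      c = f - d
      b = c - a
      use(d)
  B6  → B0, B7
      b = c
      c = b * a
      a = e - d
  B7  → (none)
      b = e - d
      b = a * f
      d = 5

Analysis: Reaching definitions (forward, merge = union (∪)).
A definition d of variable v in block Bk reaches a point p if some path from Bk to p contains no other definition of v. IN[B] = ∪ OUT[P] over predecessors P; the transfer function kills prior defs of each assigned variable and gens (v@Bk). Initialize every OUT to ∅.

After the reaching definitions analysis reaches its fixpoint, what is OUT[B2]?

Answer: {a@B0, b@B0, c@B6, d@B1, e@B2, f@B2}

Trace:
Per-block solution:
  B0:   IN={a@B6, b@B6, c@B6, d@B1, e@B3, f@B2}   OUT={a@B0, b@B0, c@B6, d@B1, e@B3, f@B2}
  B1:   IN={a@B0, b@B0, c@B6, d@B1, e@B3, f@B2}   OUT={a@B0, b@B0, c@B6, d@B1, e@B1, f@B1}
  B2:   IN={a@B0, b@B0, c@B6, d@B1, e@B1, f@B1}   OUT={a@B0, b@B0, c@B6, d@B1, e@B2, f@B2}
  B3:   IN={a@B0, b@B0, c@B6, d@B1, e@B2, f@B2}   OUT={a@B0, b@B0, c@B6, d@B1, e@B3, f@B2}
  B4:   IN={a@B0, b@B0, c@B6, d@B1, e@B3, f@B2}   OUT={a@B4, b@B4, c@B6, d@B1, e@B3, f@B2}
  B5:   IN={a@B4, b@B4, c@B6, d@B1, e@B3, f@B2}   OUT={a@B4, b@B5, c@B5, d@B1, e@B3, f@B2}
  B6:   IN={a@B4, b@B5, c@B5, d@B1, e@B3, f@B2}   OUT={a@B6, b@B6, c@B6, d@B1, e@B3, f@B2}
  B7:   IN={a@B0, a@B6, b@B0, b@B6, c@B6, d@B1, e@B2, e@B3, f@B2}   OUT={a@B0, a@B6, b@B7, c@B6, d@B7, e@B2, e@B3, f@B2}

Merge at B2: IN[B2] = OUT[B1] = {a@B0, b@B0, c@B6, d@B1, e@B1, f@B1}
Applying B2's transfer function to that IN value gives OUT[B2] (row B2 above).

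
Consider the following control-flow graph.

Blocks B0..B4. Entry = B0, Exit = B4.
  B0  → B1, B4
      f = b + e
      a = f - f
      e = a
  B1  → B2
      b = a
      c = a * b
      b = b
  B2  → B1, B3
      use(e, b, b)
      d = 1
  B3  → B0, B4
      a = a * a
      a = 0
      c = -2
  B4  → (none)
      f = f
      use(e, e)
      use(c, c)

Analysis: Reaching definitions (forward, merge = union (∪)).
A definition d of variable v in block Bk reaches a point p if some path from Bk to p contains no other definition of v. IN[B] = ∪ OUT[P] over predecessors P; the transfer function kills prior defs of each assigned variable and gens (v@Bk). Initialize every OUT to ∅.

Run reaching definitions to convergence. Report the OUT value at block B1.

Fixpoint table:
  B0: | IN={a@B3, b@B1, c@B3, d@B2, e@B0, f@B0} | OUT={a@B0, b@B1, c@B3, d@B2, e@B0, f@B0}
  B1: | IN={a@B0, b@B1, c@B1, c@B3, d@B2, e@B0, f@B0} | OUT={a@B0, b@B1, c@B1, d@B2, e@B0, f@B0}
  B2: | IN={a@B0, b@B1, c@B1, d@B2, e@B0, f@B0} | OUT={a@B0, b@B1, c@B1, d@B2, e@B0, f@B0}
  B3: | IN={a@B0, b@B1, c@B1, d@B2, e@B0, f@B0} | OUT={a@B3, b@B1, c@B3, d@B2, e@B0, f@B0}
  B4: | IN={a@B0, a@B3, b@B1, c@B3, d@B2, e@B0, f@B0} | OUT={a@B0, a@B3, b@B1, c@B3, d@B2, e@B0, f@B4}

Merge at B1: IN[B1] = OUT[B0] ⊔ OUT[B2] = {a@B0, b@B1, c@B1, c@B3, d@B2, e@B0, f@B0}
Applying B1's transfer function to that IN value gives OUT[B1] (row B1 above).

Answer: {a@B0, b@B1, c@B1, d@B2, e@B0, f@B0}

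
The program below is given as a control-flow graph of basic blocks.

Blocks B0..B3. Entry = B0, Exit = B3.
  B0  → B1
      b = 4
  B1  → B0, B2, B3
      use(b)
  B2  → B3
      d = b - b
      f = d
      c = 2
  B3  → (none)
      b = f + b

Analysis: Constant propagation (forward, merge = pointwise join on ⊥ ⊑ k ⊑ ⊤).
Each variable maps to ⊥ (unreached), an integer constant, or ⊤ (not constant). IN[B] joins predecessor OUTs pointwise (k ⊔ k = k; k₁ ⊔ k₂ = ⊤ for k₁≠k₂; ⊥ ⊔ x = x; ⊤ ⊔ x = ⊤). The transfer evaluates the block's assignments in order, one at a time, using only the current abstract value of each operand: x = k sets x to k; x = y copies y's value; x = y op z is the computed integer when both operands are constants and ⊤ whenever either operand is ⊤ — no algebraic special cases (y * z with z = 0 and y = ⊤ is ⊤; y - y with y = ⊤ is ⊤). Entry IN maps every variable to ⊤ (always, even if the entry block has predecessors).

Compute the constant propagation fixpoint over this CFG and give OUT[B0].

Per-block solution:
  B0:   IN=(all ⊤)   OUT={b:4; rest ⊤}
  B1:   IN={b:4; rest ⊤}   OUT={b:4; rest ⊤}
  B2:   IN={b:4; rest ⊤}   OUT={b:4, c:2, d:0, f:0; rest ⊤}
  B3:   IN={b:4; rest ⊤}   OUT=(all ⊤)

Merge at B0 (entry node, so the boundary value (all ⊤) is joined with the incoming edge(s)): IN[B0] = (all ⊤) ⊔ OUT[B1] = {a: ⊤, b: ⊤, c: ⊤, d: ⊤, e: ⊤, f: ⊤}
Applying B0's transfer function to that IN value gives OUT[B0] (row B0 above).

Answer: {a: ⊤, b: 4, c: ⊤, d: ⊤, e: ⊤, f: ⊤}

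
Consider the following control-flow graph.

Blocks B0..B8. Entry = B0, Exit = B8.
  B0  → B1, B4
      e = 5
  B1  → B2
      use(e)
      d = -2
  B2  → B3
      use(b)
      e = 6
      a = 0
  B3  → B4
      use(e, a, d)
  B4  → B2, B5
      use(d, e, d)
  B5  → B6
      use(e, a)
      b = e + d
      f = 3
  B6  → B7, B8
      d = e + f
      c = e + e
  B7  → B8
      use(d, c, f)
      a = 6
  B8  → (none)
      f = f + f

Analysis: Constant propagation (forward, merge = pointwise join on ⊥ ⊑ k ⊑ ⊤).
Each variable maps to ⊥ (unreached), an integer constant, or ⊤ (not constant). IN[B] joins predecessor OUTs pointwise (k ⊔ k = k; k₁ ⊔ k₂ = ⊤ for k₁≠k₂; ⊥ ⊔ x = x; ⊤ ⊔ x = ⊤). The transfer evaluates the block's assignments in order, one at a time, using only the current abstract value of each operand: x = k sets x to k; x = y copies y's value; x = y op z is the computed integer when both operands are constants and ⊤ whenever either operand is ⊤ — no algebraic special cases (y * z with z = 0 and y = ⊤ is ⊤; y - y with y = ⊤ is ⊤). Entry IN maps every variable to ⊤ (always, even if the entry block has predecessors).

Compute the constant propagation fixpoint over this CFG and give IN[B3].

Answer: {a: 0, b: ⊤, c: ⊤, d: ⊤, e: 6, f: ⊤}

Working:
Fixpoint table:
  B0:   IN=(all ⊤)   OUT={e:5; rest ⊤}
  B1:   IN={e:5; rest ⊤}   OUT={d:-2, e:5; rest ⊤}
  B2:   IN=(all ⊤)   OUT={a:0, e:6; rest ⊤}
  B3:   IN={a:0, e:6; rest ⊤}   OUT={a:0, e:6; rest ⊤}
  B4:   IN=(all ⊤)   OUT=(all ⊤)
  B5:   IN=(all ⊤)   OUT={f:3; rest ⊤}
  B6:   IN={f:3; rest ⊤}   OUT={f:3; rest ⊤}
  B7:   IN={f:3; rest ⊤}   OUT={a:6, f:3; rest ⊤}
  B8:   IN={f:3; rest ⊤}   OUT={f:6; rest ⊤}

Merge at B3: IN[B3] = OUT[B2] = {a: 0, b: ⊤, c: ⊤, d: ⊤, e: 6, f: ⊤}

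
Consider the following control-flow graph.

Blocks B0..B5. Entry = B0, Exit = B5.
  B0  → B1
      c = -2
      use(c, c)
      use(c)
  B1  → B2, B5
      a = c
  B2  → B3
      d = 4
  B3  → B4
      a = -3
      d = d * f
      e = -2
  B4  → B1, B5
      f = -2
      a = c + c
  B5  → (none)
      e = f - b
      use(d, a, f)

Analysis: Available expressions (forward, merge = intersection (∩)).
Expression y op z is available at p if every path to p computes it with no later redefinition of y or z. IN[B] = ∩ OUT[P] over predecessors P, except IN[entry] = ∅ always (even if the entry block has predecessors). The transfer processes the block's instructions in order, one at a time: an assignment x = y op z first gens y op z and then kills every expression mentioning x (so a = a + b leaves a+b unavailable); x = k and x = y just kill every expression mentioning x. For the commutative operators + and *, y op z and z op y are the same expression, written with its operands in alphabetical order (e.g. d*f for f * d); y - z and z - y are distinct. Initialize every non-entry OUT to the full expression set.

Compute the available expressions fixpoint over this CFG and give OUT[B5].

Answer: {f-b}

Working:
Fixpoint table:
  B0:   IN={}   OUT={}
  B1:   IN={}   OUT={}
  B2:   IN={}   OUT={}
  B3:   IN={}   OUT={}
  B4:   IN={}   OUT={c+c}
  B5:   IN={}   OUT={f-b}

Merge at B5: IN[B5] = OUT[B1] ∩ OUT[B4] = {}
Applying B5's transfer function to that IN value gives OUT[B5] (row B5 above).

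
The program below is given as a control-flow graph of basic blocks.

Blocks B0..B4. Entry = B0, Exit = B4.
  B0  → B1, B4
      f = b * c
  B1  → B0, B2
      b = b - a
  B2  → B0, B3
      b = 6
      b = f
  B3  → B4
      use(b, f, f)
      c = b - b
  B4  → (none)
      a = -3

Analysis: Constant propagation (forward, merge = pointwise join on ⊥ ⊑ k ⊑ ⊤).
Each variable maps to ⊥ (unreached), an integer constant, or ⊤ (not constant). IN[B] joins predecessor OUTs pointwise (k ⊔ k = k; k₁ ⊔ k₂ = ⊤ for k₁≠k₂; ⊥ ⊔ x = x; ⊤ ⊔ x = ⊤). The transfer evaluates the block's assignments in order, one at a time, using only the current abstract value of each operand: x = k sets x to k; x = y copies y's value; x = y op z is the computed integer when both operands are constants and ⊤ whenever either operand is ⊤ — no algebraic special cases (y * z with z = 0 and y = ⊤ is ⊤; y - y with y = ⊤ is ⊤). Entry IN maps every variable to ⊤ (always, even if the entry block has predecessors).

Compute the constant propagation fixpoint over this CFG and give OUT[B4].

Converged values:
  B0:   IN=(all ⊤)   OUT=(all ⊤)
  B1:   IN=(all ⊤)   OUT=(all ⊤)
  B2:   IN=(all ⊤)   OUT=(all ⊤)
  B3:   IN=(all ⊤)   OUT=(all ⊤)
  B4:   IN=(all ⊤)   OUT={a:-3; rest ⊤}

Merge at B4: IN[B4] = OUT[B0] ⊔ OUT[B3] = {a: ⊤, b: ⊤, c: ⊤, d: ⊤, e: ⊤, f: ⊤}
Applying B4's transfer function to that IN value gives OUT[B4] (row B4 above).

Answer: {a: -3, b: ⊤, c: ⊤, d: ⊤, e: ⊤, f: ⊤}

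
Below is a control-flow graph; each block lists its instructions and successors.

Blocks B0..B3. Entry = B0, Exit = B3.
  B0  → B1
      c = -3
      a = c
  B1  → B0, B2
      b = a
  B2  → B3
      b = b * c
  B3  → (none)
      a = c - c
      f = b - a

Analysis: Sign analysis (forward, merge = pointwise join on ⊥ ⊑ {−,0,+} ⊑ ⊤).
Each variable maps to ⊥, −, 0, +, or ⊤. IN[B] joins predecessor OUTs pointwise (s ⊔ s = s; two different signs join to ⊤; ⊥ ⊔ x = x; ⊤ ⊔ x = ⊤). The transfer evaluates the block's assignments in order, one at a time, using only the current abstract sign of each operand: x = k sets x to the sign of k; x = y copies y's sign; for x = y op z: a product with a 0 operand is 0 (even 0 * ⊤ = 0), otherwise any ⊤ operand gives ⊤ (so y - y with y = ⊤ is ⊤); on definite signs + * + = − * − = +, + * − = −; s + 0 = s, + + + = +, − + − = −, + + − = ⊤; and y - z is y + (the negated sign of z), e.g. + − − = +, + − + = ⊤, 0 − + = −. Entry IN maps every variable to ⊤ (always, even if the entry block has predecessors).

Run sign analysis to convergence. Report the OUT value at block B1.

Per-block solution:
  B0:   IN=(all ⊤)   OUT={a:-, c:-; rest ⊤}
  B1:   IN={a:-, c:-; rest ⊤}   OUT={a:-, b:-, c:-; rest ⊤}
  B2:   IN={a:-, b:-, c:-; rest ⊤}   OUT={a:-, b:+, c:-; rest ⊤}
  B3:   IN={a:-, b:+, c:-; rest ⊤}   OUT={b:+, c:-; rest ⊤}

Merge at B1: IN[B1] = OUT[B0] = {a: -, b: ⊤, c: -, d: ⊤, e: ⊤, f: ⊤}
Applying B1's transfer function to that IN value gives OUT[B1] (row B1 above).

Answer: {a: -, b: -, c: -, d: ⊤, e: ⊤, f: ⊤}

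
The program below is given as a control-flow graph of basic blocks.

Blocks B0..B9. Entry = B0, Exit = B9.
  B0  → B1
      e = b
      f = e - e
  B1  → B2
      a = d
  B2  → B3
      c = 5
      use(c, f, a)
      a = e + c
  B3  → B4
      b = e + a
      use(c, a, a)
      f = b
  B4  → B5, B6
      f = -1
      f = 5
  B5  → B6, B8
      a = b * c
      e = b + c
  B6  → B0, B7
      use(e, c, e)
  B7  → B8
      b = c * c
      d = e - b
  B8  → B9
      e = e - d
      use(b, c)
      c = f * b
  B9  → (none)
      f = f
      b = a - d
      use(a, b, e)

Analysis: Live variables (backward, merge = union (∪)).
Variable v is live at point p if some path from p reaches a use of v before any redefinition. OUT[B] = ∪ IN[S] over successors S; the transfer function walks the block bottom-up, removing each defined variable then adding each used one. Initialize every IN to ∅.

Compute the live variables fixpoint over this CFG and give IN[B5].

Fixpoint table:
  B0: | IN={b, d} | OUT={d, e, f}
  B1: | IN={d, e, f} | OUT={a, d, e, f}
  B2: | IN={a, d, e, f} | OUT={a, c, d, e}
  B3: | IN={a, c, d, e} | OUT={a, b, c, d, e}
  B4: | IN={a, b, c, d, e} | OUT={a, b, c, d, e, f}
  B5: | IN={b, c, d, f} | OUT={a, b, c, d, e, f}
  B6: | IN={a, b, c, d, e, f} | OUT={a, b, c, d, e, f}
  B7: | IN={a, c, e, f} | OUT={a, b, c, d, e, f}
  B8: | IN={a, b, c, d, e, f} | OUT={a, d, e, f}
  B9: | IN={a, d, e, f} | OUT={}

Merge at B5: OUT[B5] = IN[B6] ⊔ IN[B8] = {a, b, c, d, e, f}
Applying B5's transfer function to that OUT value gives IN[B5] (row B5 above).

Answer: {b, c, d, f}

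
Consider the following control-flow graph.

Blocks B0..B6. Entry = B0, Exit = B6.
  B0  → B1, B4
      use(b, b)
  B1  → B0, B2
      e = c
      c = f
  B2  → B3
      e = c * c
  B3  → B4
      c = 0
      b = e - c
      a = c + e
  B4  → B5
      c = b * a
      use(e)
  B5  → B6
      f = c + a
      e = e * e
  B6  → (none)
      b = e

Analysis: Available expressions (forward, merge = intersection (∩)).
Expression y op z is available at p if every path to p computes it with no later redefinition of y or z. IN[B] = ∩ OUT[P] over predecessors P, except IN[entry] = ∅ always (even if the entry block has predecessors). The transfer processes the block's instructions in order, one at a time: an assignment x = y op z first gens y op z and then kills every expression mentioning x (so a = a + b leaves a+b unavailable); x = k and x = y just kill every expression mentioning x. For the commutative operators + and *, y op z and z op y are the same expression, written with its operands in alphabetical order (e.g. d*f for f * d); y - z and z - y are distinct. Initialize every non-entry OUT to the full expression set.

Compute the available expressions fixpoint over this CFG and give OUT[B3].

Answer: {c+e, e-c}

Derivation:
Converged values:
  B0:   IN={}   OUT={}
  B1:   IN={}   OUT={}
  B2:   IN={}   OUT={c*c}
  B3:   IN={c*c}   OUT={c+e, e-c}
  B4:   IN={}   OUT={a*b}
  B5:   IN={a*b}   OUT={a*b, a+c}
  B6:   IN={a*b, a+c}   OUT={a+c}

Merge at B3: IN[B3] = OUT[B2] = {c*c}
Applying B3's transfer function to that IN value gives OUT[B3] (row B3 above).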